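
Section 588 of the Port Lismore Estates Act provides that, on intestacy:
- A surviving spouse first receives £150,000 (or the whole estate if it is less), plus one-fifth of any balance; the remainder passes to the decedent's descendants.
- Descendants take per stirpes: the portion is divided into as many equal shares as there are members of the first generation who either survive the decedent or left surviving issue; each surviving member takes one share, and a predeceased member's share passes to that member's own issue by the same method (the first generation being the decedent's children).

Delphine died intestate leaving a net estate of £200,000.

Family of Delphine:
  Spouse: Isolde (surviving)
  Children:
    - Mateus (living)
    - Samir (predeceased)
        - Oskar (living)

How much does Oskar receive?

Isolde first takes £150,000, leaving a balance of £50,000. Isolde then takes one-fifth of the balance (£10,000), for a total of £160,000. The remaining £40,000 passes to the descendants.
The descendants' portion (£40,000) is divided into 2 shares of £20,000: Mateus takes £20,000; Samir's £20,000 share passes to Samir's issue.
Samir's share (£20,000) passes entirely to Oskar.

Oskar receives £20,000.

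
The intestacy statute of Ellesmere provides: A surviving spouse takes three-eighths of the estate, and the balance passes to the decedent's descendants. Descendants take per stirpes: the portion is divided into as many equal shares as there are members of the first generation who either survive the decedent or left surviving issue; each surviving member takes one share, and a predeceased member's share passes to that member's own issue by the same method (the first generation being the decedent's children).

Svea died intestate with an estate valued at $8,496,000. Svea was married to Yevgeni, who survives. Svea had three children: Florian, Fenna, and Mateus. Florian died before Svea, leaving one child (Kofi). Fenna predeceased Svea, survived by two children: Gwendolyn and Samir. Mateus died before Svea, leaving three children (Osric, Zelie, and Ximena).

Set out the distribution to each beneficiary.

Yevgeni: $3,186,000; Kofi: $1,770,000; Gwendolyn: $885,000; Samir: $885,000; Osric: $590,000; Zelie: $590,000; Ximena: $590,000

Yevgeni takes three-eighths of $8,496,000 = $3,186,000. The remaining $5,310,000 passes to the descendants.
The descendants' portion ($5,310,000) is divided into 3 shares of $1,770,000: Florian's $1,770,000 share passes to Florian's issue; Fenna's $1,770,000 share passes to Fenna's issue; Mateus's $1,770,000 share passes to Mateus's issue.
Florian's share ($1,770,000) passes entirely to Kofi.
Fenna's share ($1,770,000) is divided into 2 shares of $885,000: Gwendolyn and Samir each take $885,000.
Mateus's share ($1,770,000) is divided into 3 shares of $590,000: Osric, Zelie, and Ximena each take $590,000.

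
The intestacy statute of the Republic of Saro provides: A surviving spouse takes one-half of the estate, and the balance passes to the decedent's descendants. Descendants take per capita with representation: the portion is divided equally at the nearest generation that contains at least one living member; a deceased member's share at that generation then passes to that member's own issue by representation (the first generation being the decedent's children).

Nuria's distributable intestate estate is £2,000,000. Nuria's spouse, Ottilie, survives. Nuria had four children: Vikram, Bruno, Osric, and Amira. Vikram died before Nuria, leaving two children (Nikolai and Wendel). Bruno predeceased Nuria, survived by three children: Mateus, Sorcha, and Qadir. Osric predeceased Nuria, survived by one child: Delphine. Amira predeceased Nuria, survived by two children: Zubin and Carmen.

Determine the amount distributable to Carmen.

Carmen receives £125,000.

Ottilie takes one-half of £2,000,000 = £1,000,000. The remaining £1,000,000 passes to the descendants.
No child survives, so the initial division is made at the grandchildren's generation.
The descendants' portion (£1,000,000) is divided into 8 shares of £125,000: Nikolai, Wendel, Mateus, Sorcha, Qadir, Delphine, Zubin, and Carmen each take £125,000.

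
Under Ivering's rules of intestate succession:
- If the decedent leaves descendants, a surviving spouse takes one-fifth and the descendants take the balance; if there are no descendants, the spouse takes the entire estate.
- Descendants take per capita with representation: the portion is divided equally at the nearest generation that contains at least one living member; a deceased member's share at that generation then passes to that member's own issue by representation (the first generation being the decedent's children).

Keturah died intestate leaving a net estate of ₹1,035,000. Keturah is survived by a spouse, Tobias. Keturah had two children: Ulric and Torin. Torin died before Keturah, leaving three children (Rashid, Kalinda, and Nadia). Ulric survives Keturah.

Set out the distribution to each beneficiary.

Tobias: ₹207,000; Ulric: ₹414,000; Rashid: ₹138,000; Kalinda: ₹138,000; Nadia: ₹138,000

Tobias takes one-fifth of ₹1,035,000 = ₹207,000. The remaining ₹828,000 passes to the descendants.
The descendants' portion (₹828,000) is divided into 2 shares of ₹414,000: Ulric takes ₹414,000; Torin's ₹414,000 share passes to Torin's issue.
Torin's share (₹414,000) is divided into 3 shares of ₹138,000: Rashid, Kalinda, and Nadia each take ₹138,000.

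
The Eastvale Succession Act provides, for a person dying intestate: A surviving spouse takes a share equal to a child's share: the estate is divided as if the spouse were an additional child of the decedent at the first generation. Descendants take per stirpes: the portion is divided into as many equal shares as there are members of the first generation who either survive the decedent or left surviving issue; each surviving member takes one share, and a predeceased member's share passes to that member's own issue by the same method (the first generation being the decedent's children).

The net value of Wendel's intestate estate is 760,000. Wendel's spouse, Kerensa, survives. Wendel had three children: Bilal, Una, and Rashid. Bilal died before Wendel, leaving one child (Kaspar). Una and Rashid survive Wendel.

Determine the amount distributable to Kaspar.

The spouse counts as an additional share at the children's level, so there are 4 primary shares of 190,000. Kerensa takes one such share (190,000).
The children's combined portion (570,000) is divided into 3 shares of 190,000: Una and Rashid each take 190,000; Bilal's 190,000 share passes to Bilal's issue.
Bilal's share (190,000) passes entirely to Kaspar.

Kaspar receives 190,000.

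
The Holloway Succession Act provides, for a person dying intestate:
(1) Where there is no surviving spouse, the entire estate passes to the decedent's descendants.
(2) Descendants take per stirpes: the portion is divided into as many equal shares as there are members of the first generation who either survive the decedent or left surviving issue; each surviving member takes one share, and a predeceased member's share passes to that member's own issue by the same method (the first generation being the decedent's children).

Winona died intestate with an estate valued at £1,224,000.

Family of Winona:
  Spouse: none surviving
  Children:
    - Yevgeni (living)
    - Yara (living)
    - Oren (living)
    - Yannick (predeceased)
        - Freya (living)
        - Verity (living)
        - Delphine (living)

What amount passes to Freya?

The entire £1,224,000 passes to the descendants.
That amount (£1,224,000) is divided into 4 shares of £306,000: Yevgeni, Yara, and Oren each take £306,000; Yannick's £306,000 share passes to Yannick's issue.
Yannick's share (£306,000) is divided into 3 shares of £102,000: Freya, Verity, and Delphine each take £102,000.

Freya receives £102,000.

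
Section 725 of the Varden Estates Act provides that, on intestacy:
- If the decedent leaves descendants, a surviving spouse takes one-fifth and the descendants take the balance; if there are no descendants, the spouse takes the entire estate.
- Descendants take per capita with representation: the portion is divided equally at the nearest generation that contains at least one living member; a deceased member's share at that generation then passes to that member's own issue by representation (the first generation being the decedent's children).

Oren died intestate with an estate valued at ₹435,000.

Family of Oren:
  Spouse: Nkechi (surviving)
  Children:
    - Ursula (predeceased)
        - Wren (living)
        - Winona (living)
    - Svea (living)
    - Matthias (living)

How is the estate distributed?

Nkechi: ₹87,000; Wren: ₹58,000; Winona: ₹58,000; Svea: ₹116,000; Matthias: ₹116,000

Nkechi takes one-fifth of ₹435,000 = ₹87,000. The remaining ₹348,000 passes to the descendants.
The descendants' portion (₹348,000) is divided into 3 shares of ₹116,000: Svea and Matthias each take ₹116,000; Ursula's ₹116,000 share passes to Ursula's issue.
Ursula's share (₹116,000) is divided into 2 shares of ₹58,000: Wren and Winona each take ₹58,000.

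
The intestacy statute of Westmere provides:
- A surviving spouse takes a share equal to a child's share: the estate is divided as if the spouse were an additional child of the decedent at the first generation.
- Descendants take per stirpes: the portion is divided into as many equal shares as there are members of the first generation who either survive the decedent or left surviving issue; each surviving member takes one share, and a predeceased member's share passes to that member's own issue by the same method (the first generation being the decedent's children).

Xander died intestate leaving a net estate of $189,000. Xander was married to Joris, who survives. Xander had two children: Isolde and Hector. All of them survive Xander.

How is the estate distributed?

The spouse counts as an additional share at the children's level, so there are 3 primary shares of $63,000. Joris takes one such share ($63,000).
The children's combined portion ($126,000) is divided into 2 shares of $63,000: Isolde and Hector each take $63,000.

Joris: $63,000; Isolde: $63,000; Hector: $63,000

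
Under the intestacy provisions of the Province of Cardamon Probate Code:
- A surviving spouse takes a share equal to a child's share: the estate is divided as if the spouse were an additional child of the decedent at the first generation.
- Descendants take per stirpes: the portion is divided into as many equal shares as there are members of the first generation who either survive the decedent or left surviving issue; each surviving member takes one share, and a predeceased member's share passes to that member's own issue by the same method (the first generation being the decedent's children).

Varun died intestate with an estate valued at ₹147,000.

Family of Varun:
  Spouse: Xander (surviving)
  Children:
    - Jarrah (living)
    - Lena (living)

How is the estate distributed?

The spouse counts as an additional share at the children's level, so there are 3 primary shares of ₹49,000. Xander takes one such share (₹49,000).
The children's combined portion (₹98,000) is divided into 2 shares of ₹49,000: Jarrah and Lena each take ₹49,000.

Xander: ₹49,000; Jarrah: ₹49,000; Lena: ₹49,000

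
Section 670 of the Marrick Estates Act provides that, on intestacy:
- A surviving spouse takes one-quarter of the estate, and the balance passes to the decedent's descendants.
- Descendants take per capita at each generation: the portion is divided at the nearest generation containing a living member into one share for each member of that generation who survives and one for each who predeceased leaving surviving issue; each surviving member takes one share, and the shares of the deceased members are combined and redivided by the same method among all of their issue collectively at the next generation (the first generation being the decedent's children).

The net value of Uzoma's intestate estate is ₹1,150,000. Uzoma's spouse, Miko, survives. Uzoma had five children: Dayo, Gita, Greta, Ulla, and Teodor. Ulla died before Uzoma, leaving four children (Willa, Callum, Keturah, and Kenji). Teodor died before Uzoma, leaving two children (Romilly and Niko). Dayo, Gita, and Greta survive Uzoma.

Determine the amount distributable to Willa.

Miko takes one-quarter of ₹1,150,000 = ₹287,500. The remaining ₹862,500 passes to the descendants.
The descendants' portion (₹862,500) is divided at the children's generation into 5 shares of ₹172,500. Dayo, Gita, and Greta each take ₹172,500. The 2 shares of the deceased (Ulla and Teodor) are combined into a pool of ₹345,000.
That pool (₹345,000) is divided at the grandchildren's generation equally among Willa, Callum, Keturah, Kenji, Romilly, and Niko: ₹57,500 each.

Willa receives ₹57,500.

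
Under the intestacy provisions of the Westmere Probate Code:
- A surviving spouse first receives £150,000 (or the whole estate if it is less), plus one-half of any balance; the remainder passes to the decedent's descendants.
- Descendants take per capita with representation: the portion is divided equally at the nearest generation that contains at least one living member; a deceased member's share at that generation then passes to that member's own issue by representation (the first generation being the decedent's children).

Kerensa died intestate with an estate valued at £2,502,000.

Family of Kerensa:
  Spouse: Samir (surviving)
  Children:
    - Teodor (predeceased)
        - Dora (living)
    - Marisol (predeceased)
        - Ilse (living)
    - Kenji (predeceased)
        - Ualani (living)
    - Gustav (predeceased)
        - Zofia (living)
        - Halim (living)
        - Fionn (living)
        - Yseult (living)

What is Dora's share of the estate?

Dora receives £168,000.

Samir first takes £150,000, leaving a balance of £2,352,000. Samir then takes one-half of the balance (£1,176,000), for a total of £1,326,000. The remaining £1,176,000 passes to the descendants.
No child survives, so the initial division is made at the grandchildren's generation.
The descendants' portion (£1,176,000) is divided into 7 shares of £168,000: Dora, Ilse, Ualani, Zofia, Halim, Fionn, and Yseult each take £168,000.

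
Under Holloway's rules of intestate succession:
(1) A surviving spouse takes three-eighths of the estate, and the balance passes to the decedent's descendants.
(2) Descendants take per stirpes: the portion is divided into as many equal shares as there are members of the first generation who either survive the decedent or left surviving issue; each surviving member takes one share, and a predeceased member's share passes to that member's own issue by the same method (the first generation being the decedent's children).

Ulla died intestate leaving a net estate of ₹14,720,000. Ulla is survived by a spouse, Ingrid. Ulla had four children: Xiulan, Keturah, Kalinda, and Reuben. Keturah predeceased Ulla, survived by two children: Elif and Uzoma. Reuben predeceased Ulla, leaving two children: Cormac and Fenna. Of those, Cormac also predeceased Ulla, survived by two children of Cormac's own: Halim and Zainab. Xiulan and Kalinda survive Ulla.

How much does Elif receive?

Elif receives ₹1,150,000.

Ingrid takes three-eighths of ₹14,720,000 = ₹5,520,000. The remaining ₹9,200,000 passes to the descendants.
The descendants' portion (₹9,200,000) is divided into 4 shares of ₹2,300,000: Xiulan and Kalinda each take ₹2,300,000; Keturah's ₹2,300,000 share passes to Keturah's issue; Reuben's ₹2,300,000 share passes to Reuben's issue.
Keturah's share (₹2,300,000) is divided into 2 shares of ₹1,150,000: Elif and Uzoma each take ₹1,150,000.
Reuben's share (₹2,300,000) is divided into 2 shares of ₹1,150,000: Fenna takes ₹1,150,000; Cormac's ₹1,150,000 share passes to Cormac's issue.
Cormac's share (₹1,150,000) is divided into 2 shares of ₹575,000: Halim and Zainab each take ₹575,000.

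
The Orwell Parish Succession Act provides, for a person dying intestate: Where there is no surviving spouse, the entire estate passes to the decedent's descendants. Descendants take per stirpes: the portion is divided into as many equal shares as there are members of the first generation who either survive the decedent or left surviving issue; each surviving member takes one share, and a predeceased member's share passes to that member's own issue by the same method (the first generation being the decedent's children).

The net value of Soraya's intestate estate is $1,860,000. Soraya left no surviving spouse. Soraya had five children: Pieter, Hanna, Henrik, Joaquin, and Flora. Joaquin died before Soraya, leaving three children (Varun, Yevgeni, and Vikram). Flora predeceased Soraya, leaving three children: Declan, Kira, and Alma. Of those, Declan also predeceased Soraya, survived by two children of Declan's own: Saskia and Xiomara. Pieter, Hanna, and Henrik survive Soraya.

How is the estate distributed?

Pieter: $372,000; Hanna: $372,000; Henrik: $372,000; Varun: $124,000; Yevgeni: $124,000; Vikram: $124,000; Saskia: $62,000; Xiomara: $62,000; Kira: $124,000; Alma: $124,000

The entire $1,860,000 passes to the descendants.
That amount ($1,860,000) is divided into 5 shares of $372,000: Pieter, Hanna, and Henrik each take $372,000; Joaquin's $372,000 share passes to Joaquin's issue; Flora's $372,000 share passes to Flora's issue.
Joaquin's share ($372,000) is divided into 3 shares of $124,000: Varun, Yevgeni, and Vikram each take $124,000.
Flora's share ($372,000) is divided into 3 shares of $124,000: Kira and Alma each take $124,000; Declan's $124,000 share passes to Declan's issue.
Declan's share ($124,000) is divided into 2 shares of $62,000: Saskia and Xiomara each take $62,000.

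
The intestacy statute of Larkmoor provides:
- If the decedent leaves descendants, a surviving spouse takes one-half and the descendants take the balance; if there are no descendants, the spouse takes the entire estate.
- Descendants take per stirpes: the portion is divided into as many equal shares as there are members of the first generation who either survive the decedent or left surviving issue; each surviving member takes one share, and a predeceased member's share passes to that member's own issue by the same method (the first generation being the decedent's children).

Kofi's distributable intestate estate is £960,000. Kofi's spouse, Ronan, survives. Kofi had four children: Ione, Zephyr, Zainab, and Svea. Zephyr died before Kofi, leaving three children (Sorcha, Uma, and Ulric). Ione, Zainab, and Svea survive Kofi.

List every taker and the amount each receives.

Ronan takes one-half of £960,000 = £480,000. The remaining £480,000 passes to the descendants.
The descendants' portion (£480,000) is divided into 4 shares of £120,000: Ione, Zainab, and Svea each take £120,000; Zephyr's £120,000 share passes to Zephyr's issue.
Zephyr's share (£120,000) is divided into 3 shares of £40,000: Sorcha, Uma, and Ulric each take £40,000.

Ronan: £480,000; Ione: £120,000; Sorcha: £40,000; Uma: £40,000; Ulric: £40,000; Zainab: £120,000; Svea: £120,000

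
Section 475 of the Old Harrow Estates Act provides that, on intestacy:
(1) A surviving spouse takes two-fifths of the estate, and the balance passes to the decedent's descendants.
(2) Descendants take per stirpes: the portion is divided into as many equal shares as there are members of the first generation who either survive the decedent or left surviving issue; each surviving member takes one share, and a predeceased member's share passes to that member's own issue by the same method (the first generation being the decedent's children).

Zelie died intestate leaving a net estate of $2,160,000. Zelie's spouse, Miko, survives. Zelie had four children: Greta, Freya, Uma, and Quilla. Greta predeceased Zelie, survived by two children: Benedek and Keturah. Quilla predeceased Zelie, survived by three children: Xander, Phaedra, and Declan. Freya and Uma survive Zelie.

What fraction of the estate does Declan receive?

Miko takes two-fifths of $2,160,000 = $864,000. The remaining $1,296,000 passes to the descendants.
The descendants' portion ($1,296,000) is divided into 4 shares of $324,000: Freya and Uma each take $324,000; Greta's $324,000 share passes to Greta's issue; Quilla's $324,000 share passes to Quilla's issue.
Greta's share ($324,000) is divided into 2 shares of $162,000: Benedek and Keturah each take $162,000.
Quilla's share ($324,000) is divided into 3 shares of $108,000: Xander, Phaedra, and Declan each take $108,000.

Declan receives 1/20 of the estate.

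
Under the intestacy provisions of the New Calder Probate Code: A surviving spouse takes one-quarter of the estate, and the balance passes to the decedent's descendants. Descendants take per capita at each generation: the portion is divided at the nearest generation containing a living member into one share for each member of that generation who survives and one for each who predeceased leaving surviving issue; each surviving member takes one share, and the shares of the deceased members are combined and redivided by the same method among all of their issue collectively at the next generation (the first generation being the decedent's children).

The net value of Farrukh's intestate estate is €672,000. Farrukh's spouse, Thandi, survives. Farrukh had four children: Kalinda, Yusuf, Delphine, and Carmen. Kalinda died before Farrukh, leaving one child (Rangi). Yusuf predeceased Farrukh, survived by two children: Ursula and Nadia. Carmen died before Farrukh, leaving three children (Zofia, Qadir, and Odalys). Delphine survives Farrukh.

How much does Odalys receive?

Odalys receives €63,000.

Thandi takes one-quarter of €672,000 = €168,000. The remaining €504,000 passes to the descendants.
The descendants' portion (€504,000) is divided at the children's generation into 4 shares of €126,000. Delphine takes €126,000. The 3 shares of the deceased (Kalinda, Yusuf, and Carmen) are combined into a pool of €378,000.
That pool (€378,000) is divided at the grandchildren's generation equally among Rangi, Ursula, Nadia, Zofia, Qadir, and Odalys: €63,000 each.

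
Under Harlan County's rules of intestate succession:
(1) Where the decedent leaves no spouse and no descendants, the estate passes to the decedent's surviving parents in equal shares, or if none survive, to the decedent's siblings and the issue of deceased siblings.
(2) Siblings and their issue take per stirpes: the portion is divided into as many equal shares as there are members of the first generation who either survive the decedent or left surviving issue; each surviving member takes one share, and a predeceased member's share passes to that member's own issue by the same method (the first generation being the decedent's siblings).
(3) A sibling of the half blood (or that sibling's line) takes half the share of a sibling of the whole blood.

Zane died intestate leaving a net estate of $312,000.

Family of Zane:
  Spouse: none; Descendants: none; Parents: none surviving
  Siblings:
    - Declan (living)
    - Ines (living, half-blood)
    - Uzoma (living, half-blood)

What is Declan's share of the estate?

The entire $312,000 passes to the siblings and their issue.
Counting each half-blood sibling's line as half a unit, there are 2 units in $312,000, so one unit is $156,000. Whole-blood lines (Declan) take $156,000 each; half-blood lines (Ines and Uzoma) take $78,000 each.

Declan receives $156,000.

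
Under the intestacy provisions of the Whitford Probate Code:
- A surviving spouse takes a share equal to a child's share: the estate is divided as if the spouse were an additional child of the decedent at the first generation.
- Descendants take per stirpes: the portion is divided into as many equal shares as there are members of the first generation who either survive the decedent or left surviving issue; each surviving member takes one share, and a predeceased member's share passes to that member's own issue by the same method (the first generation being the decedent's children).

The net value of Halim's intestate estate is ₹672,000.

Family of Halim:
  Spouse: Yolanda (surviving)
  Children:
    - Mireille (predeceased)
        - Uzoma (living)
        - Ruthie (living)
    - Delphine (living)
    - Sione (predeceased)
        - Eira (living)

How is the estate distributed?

The spouse counts as an additional share at the children's level, so there are 4 primary shares of ₹168,000. Yolanda takes one such share (₹168,000).
The children's combined portion (₹504,000) is divided into 3 shares of ₹168,000: Delphine takes ₹168,000; Mireille's ₹168,000 share passes to Mireille's issue; Sione's ₹168,000 share passes to Sione's issue.
Mireille's share (₹168,000) is divided into 2 shares of ₹84,000: Uzoma and Ruthie each take ₹84,000.
Sione's share (₹168,000) passes entirely to Eira.

Yolanda: ₹168,000; Uzoma: ₹84,000; Ruthie: ₹84,000; Delphine: ₹168,000; Eira: ₹168,000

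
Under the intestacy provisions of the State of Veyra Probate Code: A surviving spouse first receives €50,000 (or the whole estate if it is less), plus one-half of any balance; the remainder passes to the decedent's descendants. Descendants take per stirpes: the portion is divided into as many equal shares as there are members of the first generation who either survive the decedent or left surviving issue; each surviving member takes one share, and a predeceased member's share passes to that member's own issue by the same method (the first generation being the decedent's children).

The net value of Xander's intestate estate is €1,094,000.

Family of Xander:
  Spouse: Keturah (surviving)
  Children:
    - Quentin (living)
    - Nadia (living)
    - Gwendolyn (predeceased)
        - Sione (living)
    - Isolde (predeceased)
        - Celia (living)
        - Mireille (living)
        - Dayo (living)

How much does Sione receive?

Keturah first takes €50,000, leaving a balance of €1,044,000. Keturah then takes one-half of the balance (€522,000), for a total of €572,000. The remaining €522,000 passes to the descendants.
The descendants' portion (€522,000) is divided into 4 shares of €130,500: Quentin and Nadia each take €130,500; Gwendolyn's €130,500 share passes to Gwendolyn's issue; Isolde's €130,500 share passes to Isolde's issue.
Gwendolyn's share (€130,500) passes entirely to Sione.
Isolde's share (€130,500) is divided into 3 shares of €43,500: Celia, Mireille, and Dayo each take €43,500.

Sione receives €130,500.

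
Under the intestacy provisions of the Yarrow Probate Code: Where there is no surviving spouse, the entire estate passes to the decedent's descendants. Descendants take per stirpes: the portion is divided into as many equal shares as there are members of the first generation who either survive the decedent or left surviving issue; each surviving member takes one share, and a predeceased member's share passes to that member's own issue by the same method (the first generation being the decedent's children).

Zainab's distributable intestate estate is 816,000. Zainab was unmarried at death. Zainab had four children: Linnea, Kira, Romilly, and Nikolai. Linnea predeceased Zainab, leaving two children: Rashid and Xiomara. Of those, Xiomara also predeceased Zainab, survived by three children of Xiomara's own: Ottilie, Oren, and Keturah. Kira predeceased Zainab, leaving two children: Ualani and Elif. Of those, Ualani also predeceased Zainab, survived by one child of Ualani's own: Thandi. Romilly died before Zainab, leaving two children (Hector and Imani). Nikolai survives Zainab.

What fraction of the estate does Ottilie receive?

Ottilie receives 1/24 of the estate.

The entire 816,000 passes to the descendants.
That amount (816,000) is divided into 4 shares of 204,000: Nikolai takes 204,000; Linnea's 204,000 share passes to Linnea's issue; Kira's 204,000 share passes to Kira's issue; Romilly's 204,000 share passes to Romilly's issue.
Linnea's share (204,000) is divided into 2 shares of 102,000: Rashid takes 102,000; Xiomara's 102,000 share passes to Xiomara's issue.
Xiomara's share (102,000) is divided into 3 shares of 34,000: Ottilie, Oren, and Keturah each take 34,000.
Kira's share (204,000) is divided into 2 shares of 102,000: Elif takes 102,000; Ualani's 102,000 share passes to Ualani's issue.
Ualani's share (102,000) passes entirely to Thandi.
Romilly's share (204,000) is divided into 2 shares of 102,000: Hector and Imani each take 102,000.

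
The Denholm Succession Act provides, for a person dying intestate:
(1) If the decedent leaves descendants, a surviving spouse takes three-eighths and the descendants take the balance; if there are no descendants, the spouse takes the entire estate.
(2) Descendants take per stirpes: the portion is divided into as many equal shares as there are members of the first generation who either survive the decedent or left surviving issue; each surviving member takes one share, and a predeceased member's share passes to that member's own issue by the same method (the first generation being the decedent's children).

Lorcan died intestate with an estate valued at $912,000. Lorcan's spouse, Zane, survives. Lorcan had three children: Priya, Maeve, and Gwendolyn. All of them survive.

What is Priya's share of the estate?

Zane takes three-eighths of $912,000 = $342,000. The remaining $570,000 passes to the descendants.
The descendants' portion ($570,000) is divided into 3 shares of $190,000: Priya, Maeve, and Gwendolyn each take $190,000.

Priya receives $190,000.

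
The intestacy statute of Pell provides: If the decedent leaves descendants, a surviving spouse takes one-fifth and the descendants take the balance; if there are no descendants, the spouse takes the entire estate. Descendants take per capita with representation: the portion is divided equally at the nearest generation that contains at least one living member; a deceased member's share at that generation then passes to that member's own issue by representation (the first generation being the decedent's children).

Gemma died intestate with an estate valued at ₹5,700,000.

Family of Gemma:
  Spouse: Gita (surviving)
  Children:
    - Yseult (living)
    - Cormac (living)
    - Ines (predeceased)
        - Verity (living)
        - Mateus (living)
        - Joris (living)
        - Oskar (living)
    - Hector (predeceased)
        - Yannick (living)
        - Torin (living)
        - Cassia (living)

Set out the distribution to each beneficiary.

Gita takes one-fifth of ₹5,700,000 = ₹1,140,000. The remaining ₹4,560,000 passes to the descendants.
The descendants' portion (₹4,560,000) is divided into 4 shares of ₹1,140,000: Yseult and Cormac each take ₹1,140,000; Ines's ₹1,140,000 share passes to Ines's issue; Hector's ₹1,140,000 share passes to Hector's issue.
Ines's share (₹1,140,000) is divided into 4 shares of ₹285,000: Verity, Mateus, Joris, and Oskar each take ₹285,000.
Hector's share (₹1,140,000) is divided into 3 shares of ₹380,000: Yannick, Torin, and Cassia each take ₹380,000.

Gita: ₹1,140,000; Yseult: ₹1,140,000; Cormac: ₹1,140,000; Verity: ₹285,000; Mateus: ₹285,000; Joris: ₹285,000; Oskar: ₹285,000; Yannick: ₹380,000; Torin: ₹380,000; Cassia: ₹380,000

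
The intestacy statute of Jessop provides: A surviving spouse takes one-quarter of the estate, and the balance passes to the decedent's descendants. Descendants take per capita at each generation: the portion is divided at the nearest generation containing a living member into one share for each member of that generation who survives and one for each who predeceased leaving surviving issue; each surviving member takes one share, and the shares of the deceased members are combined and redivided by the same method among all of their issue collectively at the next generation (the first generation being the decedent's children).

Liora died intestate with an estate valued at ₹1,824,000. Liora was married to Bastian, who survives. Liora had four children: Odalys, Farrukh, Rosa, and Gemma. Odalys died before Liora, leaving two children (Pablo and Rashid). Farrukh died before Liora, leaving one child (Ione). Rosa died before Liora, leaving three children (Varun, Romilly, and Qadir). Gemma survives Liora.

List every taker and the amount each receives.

Bastian: ₹456,000; Pablo: ₹171,000; Rashid: ₹171,000; Ione: ₹171,000; Varun: ₹171,000; Romilly: ₹171,000; Qadir: ₹171,000; Gemma: ₹342,000

Bastian takes one-quarter of ₹1,824,000 = ₹456,000. The remaining ₹1,368,000 passes to the descendants.
The descendants' portion (₹1,368,000) is divided at the children's generation into 4 shares of ₹342,000. Gemma takes ₹342,000. The 3 shares of the deceased (Odalys, Farrukh, and Rosa) are combined into a pool of ₹1,026,000.
That pool (₹1,026,000) is divided at the grandchildren's generation equally among Pablo, Rashid, Ione, Varun, Romilly, and Qadir: ₹171,000 each.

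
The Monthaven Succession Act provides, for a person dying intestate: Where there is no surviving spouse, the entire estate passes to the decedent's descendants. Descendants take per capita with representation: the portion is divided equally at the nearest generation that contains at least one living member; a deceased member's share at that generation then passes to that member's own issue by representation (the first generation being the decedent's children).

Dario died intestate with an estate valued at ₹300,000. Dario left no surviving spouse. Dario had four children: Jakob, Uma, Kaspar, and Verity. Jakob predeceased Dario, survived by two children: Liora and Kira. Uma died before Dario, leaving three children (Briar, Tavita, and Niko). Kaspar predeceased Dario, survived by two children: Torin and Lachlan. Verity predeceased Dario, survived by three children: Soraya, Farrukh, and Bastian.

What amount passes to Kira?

The entire ₹300,000 passes to the descendants.
No child survives, so the initial division is made at the grandchildren's generation.
That amount (₹300,000) is divided into 10 shares of ₹30,000: Liora, Kira, Briar, Tavita, Niko, Torin, Lachlan, Soraya, Farrukh, and Bastian each take ₹30,000.

Kira receives ₹30,000.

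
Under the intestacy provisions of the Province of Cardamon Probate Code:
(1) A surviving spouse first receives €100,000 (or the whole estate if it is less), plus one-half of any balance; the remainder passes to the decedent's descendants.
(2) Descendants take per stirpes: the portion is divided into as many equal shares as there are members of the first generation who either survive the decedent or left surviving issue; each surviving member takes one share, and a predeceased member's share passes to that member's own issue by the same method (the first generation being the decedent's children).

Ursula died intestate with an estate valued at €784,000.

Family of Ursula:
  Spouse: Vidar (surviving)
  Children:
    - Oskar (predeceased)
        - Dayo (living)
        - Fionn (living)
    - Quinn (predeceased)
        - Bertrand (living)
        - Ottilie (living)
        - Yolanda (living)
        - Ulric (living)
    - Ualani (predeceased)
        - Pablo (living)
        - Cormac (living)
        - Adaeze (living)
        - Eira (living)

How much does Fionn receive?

Vidar first takes €100,000, leaving a balance of €684,000. Vidar then takes one-half of the balance (€342,000), for a total of €442,000. The remaining €342,000 passes to the descendants.
The descendants' portion (€342,000) is divided into 3 shares of €114,000: Oskar's €114,000 share passes to Oskar's issue; Quinn's €114,000 share passes to Quinn's issue; Ualani's €114,000 share passes to Ualani's issue.
Oskar's share (€114,000) is divided into 2 shares of €57,000: Dayo and Fionn each take €57,000.
Quinn's share (€114,000) is divided into 4 shares of €28,500: Bertrand, Ottilie, Yolanda, and Ulric each take €28,500.
Ualani's share (€114,000) is divided into 4 shares of €28,500: Pablo, Cormac, Adaeze, and Eira each take €28,500.

Fionn receives €57,000.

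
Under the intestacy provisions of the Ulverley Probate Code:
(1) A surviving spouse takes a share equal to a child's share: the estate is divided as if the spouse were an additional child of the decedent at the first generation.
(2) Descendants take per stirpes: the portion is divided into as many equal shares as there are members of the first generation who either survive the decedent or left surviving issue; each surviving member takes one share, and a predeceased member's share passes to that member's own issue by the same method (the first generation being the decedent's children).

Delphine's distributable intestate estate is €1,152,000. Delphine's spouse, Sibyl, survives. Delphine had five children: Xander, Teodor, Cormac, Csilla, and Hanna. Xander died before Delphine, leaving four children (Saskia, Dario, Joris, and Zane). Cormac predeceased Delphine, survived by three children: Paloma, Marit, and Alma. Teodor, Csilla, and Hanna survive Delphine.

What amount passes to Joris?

Joris receives €48,000.

The spouse counts as an additional share at the children's level, so there are 6 primary shares of €192,000. Sibyl takes one such share (€192,000).
The children's combined portion (€960,000) is divided into 5 shares of €192,000: Teodor, Csilla, and Hanna each take €192,000; Xander's €192,000 share passes to Xander's issue; Cormac's €192,000 share passes to Cormac's issue.
Xander's share (€192,000) is divided into 4 shares of €48,000: Saskia, Dario, Joris, and Zane each take €48,000.
Cormac's share (€192,000) is divided into 3 shares of €64,000: Paloma, Marit, and Alma each take €64,000.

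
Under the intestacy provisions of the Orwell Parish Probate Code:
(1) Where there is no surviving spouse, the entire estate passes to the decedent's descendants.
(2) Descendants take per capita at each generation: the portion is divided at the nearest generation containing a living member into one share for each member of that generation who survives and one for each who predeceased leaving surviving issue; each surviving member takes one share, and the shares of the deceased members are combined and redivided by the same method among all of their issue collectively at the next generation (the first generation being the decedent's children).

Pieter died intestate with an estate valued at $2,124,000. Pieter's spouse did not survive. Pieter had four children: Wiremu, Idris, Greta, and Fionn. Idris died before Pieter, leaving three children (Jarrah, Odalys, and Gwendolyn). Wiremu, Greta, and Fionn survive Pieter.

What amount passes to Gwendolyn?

Gwendolyn receives $177,000.

The entire $2,124,000 passes to the descendants.
That amount ($2,124,000) is divided at the children's generation into 4 shares of $531,000. Wiremu, Greta, and Fionn each take $531,000. The remaining share for the deceased Idris ($531,000) is carried to the next generation.
That pool ($531,000) is divided at the grandchildren's generation equally among Jarrah, Odalys, and Gwendolyn: $177,000 each.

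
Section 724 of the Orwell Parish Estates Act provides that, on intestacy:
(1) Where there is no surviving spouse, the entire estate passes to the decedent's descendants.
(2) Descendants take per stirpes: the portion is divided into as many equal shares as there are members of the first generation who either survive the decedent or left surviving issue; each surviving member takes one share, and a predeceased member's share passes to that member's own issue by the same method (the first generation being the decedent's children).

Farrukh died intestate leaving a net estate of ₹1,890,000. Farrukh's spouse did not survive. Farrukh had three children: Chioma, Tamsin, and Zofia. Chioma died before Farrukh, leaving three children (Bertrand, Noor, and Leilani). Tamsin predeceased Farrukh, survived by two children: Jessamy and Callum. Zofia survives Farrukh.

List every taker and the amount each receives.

The entire ₹1,890,000 passes to the descendants.
That amount (₹1,890,000) is divided into 3 shares of ₹630,000: Zofia takes ₹630,000; Chioma's ₹630,000 share passes to Chioma's issue; Tamsin's ₹630,000 share passes to Tamsin's issue.
Chioma's share (₹630,000) is divided into 3 shares of ₹210,000: Bertrand, Noor, and Leilani each take ₹210,000.
Tamsin's share (₹630,000) is divided into 2 shares of ₹315,000: Jessamy and Callum each take ₹315,000.

Bertrand: ₹210,000; Noor: ₹210,000; Leilani: ₹210,000; Jessamy: ₹315,000; Callum: ₹315,000; Zofia: ₹630,000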